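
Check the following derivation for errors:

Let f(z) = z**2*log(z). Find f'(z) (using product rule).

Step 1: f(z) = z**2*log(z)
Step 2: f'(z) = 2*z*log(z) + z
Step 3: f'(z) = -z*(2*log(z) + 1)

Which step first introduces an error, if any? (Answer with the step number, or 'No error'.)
Step 3

Step 3 is incorrect due to a sign flip.
The step shows: -z*(2*log(z) + 1)
The correct value should be: z*(2*log(z) + 1)

Explanation: The sign of the whole expression was flipped: the term z*(2*log(z) + 1) was incorrectly written as -z*(2*log(z) + 1)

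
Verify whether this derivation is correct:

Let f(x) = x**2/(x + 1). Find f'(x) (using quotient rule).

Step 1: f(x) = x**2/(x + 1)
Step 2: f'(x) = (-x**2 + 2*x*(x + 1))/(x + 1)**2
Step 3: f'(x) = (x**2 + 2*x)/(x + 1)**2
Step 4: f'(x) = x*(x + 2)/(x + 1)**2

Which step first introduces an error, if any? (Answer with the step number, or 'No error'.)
No error

All steps in this derivation are correct.
The final answer f'(x) = x*(x + 2)/(x + 1)**2 is valid.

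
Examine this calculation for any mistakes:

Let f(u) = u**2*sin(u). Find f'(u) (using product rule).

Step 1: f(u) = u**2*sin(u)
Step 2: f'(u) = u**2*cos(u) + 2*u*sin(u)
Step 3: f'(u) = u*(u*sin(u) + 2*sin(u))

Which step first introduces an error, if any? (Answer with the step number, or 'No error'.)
Step 3

Step 3 is incorrect due to a wrong trig function.
The step shows: u*(u*sin(u) + 2*sin(u))
The correct value should be: u*(u*cos(u) + 2*sin(u))

Explanation: cos(u) was incorrectly written as sin(u): the term u*(u*cos(u) + 2*sin(u)) was incorrectly written as u*(u*sin(u) + 2*sin(u))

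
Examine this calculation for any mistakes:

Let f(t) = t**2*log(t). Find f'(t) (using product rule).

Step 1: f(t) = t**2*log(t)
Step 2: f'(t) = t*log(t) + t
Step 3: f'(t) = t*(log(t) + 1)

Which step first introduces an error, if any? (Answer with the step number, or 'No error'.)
Step 2

Step 2 is incorrect due to a wrong coefficient.
The step shows: t*log(t) + t
The correct value should be: 2*t*log(t) + t

Explanation: The coefficient 2 was incorrectly written as 1: the term 2*t*log(t) was incorrectly written as t*log(t)
The later steps are derived from this incorrect expression, so the error originates in Step 2.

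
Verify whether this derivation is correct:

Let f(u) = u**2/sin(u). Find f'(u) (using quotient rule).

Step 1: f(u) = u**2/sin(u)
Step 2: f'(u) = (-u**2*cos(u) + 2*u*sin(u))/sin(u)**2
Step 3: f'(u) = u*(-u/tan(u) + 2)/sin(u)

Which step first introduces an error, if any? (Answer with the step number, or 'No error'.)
No error

All steps in this derivation are correct.
The final answer f'(u) = u*(-u/tan(u) + 2)/sin(u) is valid.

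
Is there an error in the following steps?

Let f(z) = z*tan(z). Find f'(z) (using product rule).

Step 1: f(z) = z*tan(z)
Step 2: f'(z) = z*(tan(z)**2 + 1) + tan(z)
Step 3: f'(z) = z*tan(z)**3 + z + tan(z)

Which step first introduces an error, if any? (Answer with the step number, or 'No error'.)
Step 3

Step 3 is incorrect due to a wrong exponent.
The step shows: z*tan(z)**3 + z + tan(z)
The correct value should be: z*tan(z)**2 + z + tan(z)

Explanation: The exponent 2 on tan(z) was incorrectly written as 3: the term z*tan(z)**2 was incorrectly written as z*tan(z)**3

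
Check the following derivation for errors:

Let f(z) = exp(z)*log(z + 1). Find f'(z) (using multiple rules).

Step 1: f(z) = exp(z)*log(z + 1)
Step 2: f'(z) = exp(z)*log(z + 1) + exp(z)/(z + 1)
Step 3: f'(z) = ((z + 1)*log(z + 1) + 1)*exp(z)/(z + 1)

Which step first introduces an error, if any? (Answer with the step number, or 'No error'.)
No error

All steps in this derivation are correct.
The final answer f'(z) = ((z + 1)*log(z + 1) + 1)*exp(z)/(z + 1) is valid.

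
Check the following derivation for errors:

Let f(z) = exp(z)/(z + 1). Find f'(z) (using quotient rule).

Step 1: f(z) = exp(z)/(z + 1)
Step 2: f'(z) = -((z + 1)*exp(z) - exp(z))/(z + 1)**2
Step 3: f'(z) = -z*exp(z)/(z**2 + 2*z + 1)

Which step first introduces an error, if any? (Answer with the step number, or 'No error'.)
Step 2

Step 2 is incorrect due to a sign flip.
The step shows: -((z + 1)*exp(z) - exp(z))/(z + 1)**2
The correct value should be: ((z + 1)*exp(z) - exp(z))/(z + 1)**2

Explanation: The sign of the whole expression was flipped: the term ((z + 1)*exp(z) - exp(z))/(z + 1)**2 was incorrectly written as -((z + 1)*exp(z) - exp(z))/(z + 1)**2
The later steps are derived from this incorrect expression, so the error originates in Step 2.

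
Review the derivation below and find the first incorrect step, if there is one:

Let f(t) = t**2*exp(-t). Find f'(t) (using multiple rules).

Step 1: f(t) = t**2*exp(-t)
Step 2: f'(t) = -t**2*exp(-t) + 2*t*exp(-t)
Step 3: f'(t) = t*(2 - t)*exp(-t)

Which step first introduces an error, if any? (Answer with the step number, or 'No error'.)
No error

All steps in this derivation are correct.
The final answer f'(t) = t*(2 - t)*exp(-t) is valid.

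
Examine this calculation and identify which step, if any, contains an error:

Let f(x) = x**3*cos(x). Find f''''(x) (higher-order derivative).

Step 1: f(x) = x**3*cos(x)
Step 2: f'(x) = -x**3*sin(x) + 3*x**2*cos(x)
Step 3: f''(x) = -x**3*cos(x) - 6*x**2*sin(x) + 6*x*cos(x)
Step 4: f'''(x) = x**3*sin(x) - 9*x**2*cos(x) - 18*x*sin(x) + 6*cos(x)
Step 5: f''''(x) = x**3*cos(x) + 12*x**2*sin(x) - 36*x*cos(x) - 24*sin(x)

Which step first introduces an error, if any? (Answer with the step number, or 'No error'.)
No error

All steps in this derivation are correct.
The final answer f''''(x) = x**3*cos(x) + 12*x**2*sin(x) - 36*x*cos(x) - 24*sin(x) is valid.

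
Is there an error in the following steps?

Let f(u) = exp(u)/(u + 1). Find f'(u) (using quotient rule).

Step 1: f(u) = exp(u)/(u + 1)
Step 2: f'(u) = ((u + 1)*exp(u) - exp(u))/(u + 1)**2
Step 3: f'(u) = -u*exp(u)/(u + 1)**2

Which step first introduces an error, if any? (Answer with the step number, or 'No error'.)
Step 3

Step 3 is incorrect due to a sign flip.
The step shows: -u*exp(u)/(u + 1)**2
The correct value should be: u*exp(u)/(u + 1)**2

Explanation: The sign of the whole expression was flipped: the term u*exp(u)/(u + 1)**2 was incorrectly written as -u*exp(u)/(u + 1)**2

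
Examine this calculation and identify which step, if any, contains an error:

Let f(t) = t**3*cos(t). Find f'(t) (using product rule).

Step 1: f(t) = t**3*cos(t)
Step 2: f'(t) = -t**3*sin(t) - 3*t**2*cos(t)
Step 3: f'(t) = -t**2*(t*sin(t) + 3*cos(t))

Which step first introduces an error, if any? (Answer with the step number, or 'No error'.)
Step 2

Step 2 is incorrect due to a sign flip.
The step shows: -t**3*sin(t) - 3*t**2*cos(t)
The correct value should be: -t**3*sin(t) + 3*t**2*cos(t)

Explanation: The sign of one term was flipped: the term 3*t**2*cos(t) was incorrectly written as -3*t**2*cos(t)
The later steps are derived from this incorrect expression, so the error originates in Step 2.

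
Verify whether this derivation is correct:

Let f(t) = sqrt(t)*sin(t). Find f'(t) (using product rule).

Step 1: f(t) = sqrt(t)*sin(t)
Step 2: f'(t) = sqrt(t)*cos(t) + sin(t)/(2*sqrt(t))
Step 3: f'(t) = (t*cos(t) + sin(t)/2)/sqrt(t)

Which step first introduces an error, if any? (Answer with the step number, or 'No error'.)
No error

All steps in this derivation are correct.
The final answer f'(t) = (t*cos(t) + sin(t)/2)/sqrt(t) is valid.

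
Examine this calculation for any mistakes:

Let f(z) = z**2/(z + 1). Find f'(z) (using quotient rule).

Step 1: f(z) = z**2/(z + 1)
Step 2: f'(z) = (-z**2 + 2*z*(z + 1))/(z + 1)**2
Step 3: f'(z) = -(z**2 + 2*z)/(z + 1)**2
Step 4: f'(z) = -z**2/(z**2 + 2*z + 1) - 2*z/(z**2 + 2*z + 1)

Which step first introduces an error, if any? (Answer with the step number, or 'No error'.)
Step 3

Step 3 is incorrect due to a sign flip.
The step shows: -(z**2 + 2*z)/(z + 1)**2
The correct value should be: (z**2 + 2*z)/(z + 1)**2

Explanation: The sign of the whole expression was flipped: the term (z**2 + 2*z)/(z + 1)**2 was incorrectly written as -(z**2 + 2*z)/(z + 1)**2
The later steps are derived from this incorrect expression, so the error originates in Step 3.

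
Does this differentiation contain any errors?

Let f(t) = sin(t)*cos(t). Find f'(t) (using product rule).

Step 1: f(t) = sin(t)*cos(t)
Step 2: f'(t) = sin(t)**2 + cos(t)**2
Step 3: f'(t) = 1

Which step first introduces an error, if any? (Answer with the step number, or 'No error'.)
Step 2

Step 2 is incorrect due to a sign flip.
The step shows: sin(t)**2 + cos(t)**2
The correct value should be: -sin(t)**2 + cos(t)**2

Explanation: The sign of one term was flipped: the term -sin(t)**2 was incorrectly written as sin(t)**2
The later steps are derived from this incorrect expression, so the error originates in Step 2.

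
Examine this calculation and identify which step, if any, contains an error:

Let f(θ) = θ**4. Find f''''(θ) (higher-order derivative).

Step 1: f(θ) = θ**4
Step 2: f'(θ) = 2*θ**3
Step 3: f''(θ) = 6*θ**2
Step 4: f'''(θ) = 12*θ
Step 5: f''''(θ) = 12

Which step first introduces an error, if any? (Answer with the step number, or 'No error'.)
Step 2

Step 2 is incorrect due to a wrong coefficient.
The step shows: 2*θ**3
The correct value should be: 4*θ**3

Explanation: The coefficient 4 was incorrectly written as 2: the term 4*θ**3 was incorrectly written as 2*θ**3
The later steps are derived from this incorrect expression, so the error originates in Step 2.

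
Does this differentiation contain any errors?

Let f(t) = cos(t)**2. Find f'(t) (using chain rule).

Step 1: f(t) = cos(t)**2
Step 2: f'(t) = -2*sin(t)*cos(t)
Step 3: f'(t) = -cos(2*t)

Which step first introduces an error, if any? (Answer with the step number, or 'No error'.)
Step 3

Step 3 is incorrect due to a wrong trig function.
The step shows: -cos(2*t)
The correct value should be: -sin(2*t)

Explanation: sin(2*t) was incorrectly written as cos(2*t): the term -sin(2*t) was incorrectly written as -cos(2*t)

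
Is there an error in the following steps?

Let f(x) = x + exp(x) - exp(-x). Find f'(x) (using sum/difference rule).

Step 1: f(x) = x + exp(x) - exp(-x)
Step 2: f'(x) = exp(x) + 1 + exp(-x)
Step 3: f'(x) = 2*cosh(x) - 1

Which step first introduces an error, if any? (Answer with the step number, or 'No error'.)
Step 3

Step 3 is incorrect due to a sign flip.
The step shows: 2*cosh(x) - 1
The correct value should be: 2*cosh(x) + 1

Explanation: The sign of one term was flipped: the term 1 was incorrectly written as -1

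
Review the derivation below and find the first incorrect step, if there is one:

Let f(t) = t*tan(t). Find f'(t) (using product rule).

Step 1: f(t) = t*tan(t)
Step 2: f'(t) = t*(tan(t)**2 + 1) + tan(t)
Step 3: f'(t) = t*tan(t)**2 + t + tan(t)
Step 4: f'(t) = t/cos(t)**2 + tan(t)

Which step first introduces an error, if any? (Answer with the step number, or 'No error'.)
No error

All steps in this derivation are correct.
The final answer f'(t) = t/cos(t)**2 + tan(t) is valid.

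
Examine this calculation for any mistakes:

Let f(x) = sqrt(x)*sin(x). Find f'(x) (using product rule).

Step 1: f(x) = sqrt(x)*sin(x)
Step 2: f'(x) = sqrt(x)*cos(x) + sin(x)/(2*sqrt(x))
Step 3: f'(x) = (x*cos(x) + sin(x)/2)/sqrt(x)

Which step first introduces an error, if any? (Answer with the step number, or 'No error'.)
No error

All steps in this derivation are correct.
The final answer f'(x) = (x*cos(x) + sin(x)/2)/sqrt(x) is valid.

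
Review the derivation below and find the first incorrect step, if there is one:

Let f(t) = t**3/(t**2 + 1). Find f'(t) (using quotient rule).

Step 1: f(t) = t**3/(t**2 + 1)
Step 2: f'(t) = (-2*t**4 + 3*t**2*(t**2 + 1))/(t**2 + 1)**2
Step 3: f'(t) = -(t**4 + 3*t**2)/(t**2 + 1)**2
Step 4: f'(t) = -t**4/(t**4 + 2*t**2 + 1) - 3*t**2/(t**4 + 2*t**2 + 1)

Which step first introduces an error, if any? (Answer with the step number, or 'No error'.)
Step 3

Step 3 is incorrect due to a sign flip.
The step shows: -(t**4 + 3*t**2)/(t**2 + 1)**2
The correct value should be: (t**4 + 3*t**2)/(t**2 + 1)**2

Explanation: The sign of the whole expression was flipped: the term (t**4 + 3*t**2)/(t**2 + 1)**2 was incorrectly written as -(t**4 + 3*t**2)/(t**2 + 1)**2
The later steps are derived from this incorrect expression, so the error originates in Step 3.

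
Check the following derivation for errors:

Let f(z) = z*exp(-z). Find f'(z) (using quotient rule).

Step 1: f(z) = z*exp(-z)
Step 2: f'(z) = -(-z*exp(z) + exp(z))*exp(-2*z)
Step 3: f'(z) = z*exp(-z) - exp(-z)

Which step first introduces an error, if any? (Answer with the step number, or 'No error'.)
Step 2

Step 2 is incorrect due to a sign flip.
The step shows: -(-z*exp(z) + exp(z))*exp(-2*z)
The correct value should be: (-z*exp(z) + exp(z))*exp(-2*z)

Explanation: The sign of the whole expression was flipped: the term (-z*exp(z) + exp(z))*exp(-2*z) was incorrectly written as -(-z*exp(z) + exp(z))*exp(-2*z)
The later steps are derived from this incorrect expression, so the error originates in Step 2.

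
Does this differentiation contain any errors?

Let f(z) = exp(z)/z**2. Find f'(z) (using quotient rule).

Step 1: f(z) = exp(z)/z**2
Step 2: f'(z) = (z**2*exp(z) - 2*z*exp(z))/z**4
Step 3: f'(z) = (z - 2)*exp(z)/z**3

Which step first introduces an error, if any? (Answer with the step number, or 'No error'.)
No error

All steps in this derivation are correct.
The final answer f'(z) = (z - 2)*exp(z)/z**3 is valid.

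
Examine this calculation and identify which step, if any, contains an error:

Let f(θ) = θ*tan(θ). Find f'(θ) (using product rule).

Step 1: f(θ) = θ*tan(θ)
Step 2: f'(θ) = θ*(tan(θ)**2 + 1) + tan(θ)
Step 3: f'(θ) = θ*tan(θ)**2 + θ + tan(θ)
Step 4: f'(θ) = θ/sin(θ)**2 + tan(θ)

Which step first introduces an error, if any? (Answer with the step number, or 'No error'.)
Step 4

Step 4 is incorrect due to a wrong trig function.
The step shows: θ/sin(θ)**2 + tan(θ)
The correct value should be: θ/cos(θ)**2 + tan(θ)

Explanation: cos(θ) was incorrectly written as sin(θ): the term θ/cos(θ)**2 was incorrectly written as θ/sin(θ)**2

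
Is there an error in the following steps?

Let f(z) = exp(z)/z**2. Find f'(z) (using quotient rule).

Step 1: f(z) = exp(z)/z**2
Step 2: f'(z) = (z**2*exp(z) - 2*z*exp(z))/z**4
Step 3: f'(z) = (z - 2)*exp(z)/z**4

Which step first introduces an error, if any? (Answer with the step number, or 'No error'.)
Step 3

Step 3 is incorrect due to a wrong exponent.
The step shows: (z - 2)*exp(z)/z**4
The correct value should be: (z - 2)*exp(z)/z**3

Explanation: The exponent -3 on z was incorrectly written as -4: the term (z - 2)*exp(z)/z**3 was incorrectly written as (z - 2)*exp(z)/z**4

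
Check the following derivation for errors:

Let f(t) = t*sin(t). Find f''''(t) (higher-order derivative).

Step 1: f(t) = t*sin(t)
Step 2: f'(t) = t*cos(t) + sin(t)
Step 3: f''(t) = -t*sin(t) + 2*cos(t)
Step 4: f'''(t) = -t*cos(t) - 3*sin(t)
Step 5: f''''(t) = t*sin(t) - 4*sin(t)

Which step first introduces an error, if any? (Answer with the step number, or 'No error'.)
Step 5

Step 5 is incorrect due to a wrong trig function.
The step shows: t*sin(t) - 4*sin(t)
The correct value should be: t*sin(t) - 4*cos(t)

Explanation: cos(t) was incorrectly written as sin(t): the term -4*cos(t) was incorrectly written as -4*sin(t)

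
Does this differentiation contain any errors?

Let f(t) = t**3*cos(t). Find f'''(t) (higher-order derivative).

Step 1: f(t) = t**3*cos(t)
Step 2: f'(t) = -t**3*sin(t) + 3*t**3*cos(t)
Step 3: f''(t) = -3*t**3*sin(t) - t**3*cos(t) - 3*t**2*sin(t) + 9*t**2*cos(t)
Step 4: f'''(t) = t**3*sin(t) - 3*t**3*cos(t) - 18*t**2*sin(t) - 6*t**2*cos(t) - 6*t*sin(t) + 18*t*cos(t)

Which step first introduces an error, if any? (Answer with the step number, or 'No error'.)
Step 2

Step 2 is incorrect due to a wrong exponent.
The step shows: -t**3*sin(t) + 3*t**3*cos(t)
The correct value should be: -t**3*sin(t) + 3*t**2*cos(t)

Explanation: The exponent 2 on t was incorrectly written as 3: the term 3*t**2*cos(t) was incorrectly written as 3*t**3*cos(t)
The later steps are derived from this incorrect expression, so the error originates in Step 2.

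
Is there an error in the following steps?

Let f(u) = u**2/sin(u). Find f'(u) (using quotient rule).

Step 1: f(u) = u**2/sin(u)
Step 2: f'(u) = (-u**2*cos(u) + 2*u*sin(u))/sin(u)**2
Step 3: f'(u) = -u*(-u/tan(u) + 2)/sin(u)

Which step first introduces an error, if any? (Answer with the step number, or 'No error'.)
Step 3

Step 3 is incorrect due to a sign flip.
The step shows: -u*(-u/tan(u) + 2)/sin(u)
The correct value should be: u*(-u/tan(u) + 2)/sin(u)

Explanation: The sign of the whole expression was flipped: the term u*(-u/tan(u) + 2)/sin(u) was incorrectly written as -u*(-u/tan(u) + 2)/sin(u)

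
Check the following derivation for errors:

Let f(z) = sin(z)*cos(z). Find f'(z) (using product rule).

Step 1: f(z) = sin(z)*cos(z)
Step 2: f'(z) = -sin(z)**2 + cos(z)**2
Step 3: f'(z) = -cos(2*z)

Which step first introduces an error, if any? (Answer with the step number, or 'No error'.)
Step 3

Step 3 is incorrect due to a sign flip.
The step shows: -cos(2*z)
The correct value should be: cos(2*z)

Explanation: The sign of the whole expression was flipped: the term cos(2*z) was incorrectly written as -cos(2*z)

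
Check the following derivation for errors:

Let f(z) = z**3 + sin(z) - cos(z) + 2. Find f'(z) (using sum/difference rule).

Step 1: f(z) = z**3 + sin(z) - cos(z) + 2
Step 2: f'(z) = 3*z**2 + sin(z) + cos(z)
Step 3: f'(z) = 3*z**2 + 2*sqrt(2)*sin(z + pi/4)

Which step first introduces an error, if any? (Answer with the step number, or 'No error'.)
Step 3

Step 3 is incorrect due to a wrong exponent.
The step shows: 3*z**2 + 2*sqrt(2)*sin(z + pi/4)
The correct value should be: 3*z**2 + sqrt(2)*sin(z + pi/4)

Explanation: The exponent 1/2 on 2 was incorrectly written as 3/2: the term sqrt(2)*sin(z + pi/4) was incorrectly written as 2*sqrt(2)*sin(z + pi/4)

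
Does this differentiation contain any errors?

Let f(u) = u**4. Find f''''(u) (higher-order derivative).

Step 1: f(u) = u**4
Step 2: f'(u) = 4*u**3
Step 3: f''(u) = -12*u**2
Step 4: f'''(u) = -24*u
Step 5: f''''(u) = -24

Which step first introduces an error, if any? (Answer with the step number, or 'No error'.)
Step 3

Step 3 is incorrect due to a sign flip.
The step shows: -12*u**2
The correct value should be: 12*u**2

Explanation: The sign of the whole expression was flipped: the term 12*u**2 was incorrectly written as -12*u**2
The later steps are derived from this incorrect expression, so the error originates in Step 3.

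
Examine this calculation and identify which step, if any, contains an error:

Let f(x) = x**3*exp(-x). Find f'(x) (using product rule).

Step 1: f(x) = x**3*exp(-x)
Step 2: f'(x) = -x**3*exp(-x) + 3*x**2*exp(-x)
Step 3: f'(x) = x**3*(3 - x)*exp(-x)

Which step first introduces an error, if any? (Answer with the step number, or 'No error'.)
Step 3

Step 3 is incorrect due to a wrong exponent.
The step shows: x**3*(3 - x)*exp(-x)
The correct value should be: x**2*(3 - x)*exp(-x)

Explanation: The exponent 2 on x was incorrectly written as 3: the term x**2*(3 - x)*exp(-x) was incorrectly written as x**3*(3 - x)*exp(-x)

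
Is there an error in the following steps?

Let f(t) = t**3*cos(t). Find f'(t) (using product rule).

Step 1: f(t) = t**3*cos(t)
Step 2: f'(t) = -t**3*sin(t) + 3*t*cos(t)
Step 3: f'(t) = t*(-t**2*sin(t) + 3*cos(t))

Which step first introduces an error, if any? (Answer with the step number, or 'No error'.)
Step 2

Step 2 is incorrect due to a wrong exponent.
The step shows: -t**3*sin(t) + 3*t*cos(t)
The correct value should be: -t**3*sin(t) + 3*t**2*cos(t)

Explanation: The exponent 2 on t was incorrectly written as 1: the term 3*t**2*cos(t) was incorrectly written as 3*t*cos(t)
The later steps are derived from this incorrect expression, so the error originates in Step 2.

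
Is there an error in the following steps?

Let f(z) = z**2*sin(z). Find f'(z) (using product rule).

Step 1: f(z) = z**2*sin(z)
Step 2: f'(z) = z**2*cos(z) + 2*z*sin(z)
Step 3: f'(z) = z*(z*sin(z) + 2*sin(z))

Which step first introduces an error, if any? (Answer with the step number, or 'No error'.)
Step 3

Step 3 is incorrect due to a wrong trig function.
The step shows: z*(z*sin(z) + 2*sin(z))
The correct value should be: z*(z*cos(z) + 2*sin(z))

Explanation: cos(z) was incorrectly written as sin(z): the term z*(z*cos(z) + 2*sin(z)) was incorrectly written as z*(z*sin(z) + 2*sin(z))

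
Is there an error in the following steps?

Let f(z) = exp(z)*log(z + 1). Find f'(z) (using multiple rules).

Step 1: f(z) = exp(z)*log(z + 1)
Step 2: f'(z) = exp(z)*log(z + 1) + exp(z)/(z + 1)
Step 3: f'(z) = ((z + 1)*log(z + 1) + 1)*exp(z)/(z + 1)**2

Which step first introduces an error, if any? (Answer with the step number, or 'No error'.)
Step 3

Step 3 is incorrect due to a wrong exponent.
The step shows: ((z + 1)*log(z + 1) + 1)*exp(z)/(z + 1)**2
The correct value should be: ((z + 1)*log(z + 1) + 1)*exp(z)/(z + 1)

Explanation: The exponent -1 on z + 1 was incorrectly written as -2: the term ((z + 1)*log(z + 1) + 1)*exp(z)/(z + 1) was incorrectly written as ((z + 1)*log(z + 1) + 1)*exp(z)/(z + 1)**2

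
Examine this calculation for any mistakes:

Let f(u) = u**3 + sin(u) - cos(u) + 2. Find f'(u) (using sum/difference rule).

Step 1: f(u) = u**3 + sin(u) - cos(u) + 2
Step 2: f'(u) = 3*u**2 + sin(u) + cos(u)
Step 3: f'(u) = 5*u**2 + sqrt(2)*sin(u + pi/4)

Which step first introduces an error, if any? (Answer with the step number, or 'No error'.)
Step 3

Step 3 is incorrect due to a wrong coefficient.
The step shows: 5*u**2 + sqrt(2)*sin(u + pi/4)
The correct value should be: 3*u**2 + sqrt(2)*sin(u + pi/4)

Explanation: The coefficient 3 was incorrectly written as 5: the term 3*u**2 was incorrectly written as 5*u**2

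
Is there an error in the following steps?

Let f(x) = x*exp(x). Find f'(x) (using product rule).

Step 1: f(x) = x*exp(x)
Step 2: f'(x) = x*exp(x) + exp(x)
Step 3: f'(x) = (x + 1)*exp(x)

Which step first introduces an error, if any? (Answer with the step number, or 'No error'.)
No error

All steps in this derivation are correct.
The final answer f'(x) = (x + 1)*exp(x) is valid.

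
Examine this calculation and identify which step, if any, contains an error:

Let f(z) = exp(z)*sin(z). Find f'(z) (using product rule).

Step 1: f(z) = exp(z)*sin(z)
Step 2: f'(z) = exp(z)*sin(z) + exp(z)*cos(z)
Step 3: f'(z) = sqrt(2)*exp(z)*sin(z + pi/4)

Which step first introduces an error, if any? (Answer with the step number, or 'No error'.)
No error

All steps in this derivation are correct.
The final answer f'(z) = sqrt(2)*exp(z)*sin(z + pi/4) is valid.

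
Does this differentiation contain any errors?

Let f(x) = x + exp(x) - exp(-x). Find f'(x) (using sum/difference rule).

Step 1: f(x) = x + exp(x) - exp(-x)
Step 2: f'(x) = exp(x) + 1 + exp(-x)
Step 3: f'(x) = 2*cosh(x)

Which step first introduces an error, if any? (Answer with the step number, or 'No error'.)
Step 3

Step 3 is incorrect due to a dropped term.
The step shows: 2*cosh(x)
The correct value should be: 2*cosh(x) + 1

Explanation: A term was dropped: the term 1 was incorrectly omitted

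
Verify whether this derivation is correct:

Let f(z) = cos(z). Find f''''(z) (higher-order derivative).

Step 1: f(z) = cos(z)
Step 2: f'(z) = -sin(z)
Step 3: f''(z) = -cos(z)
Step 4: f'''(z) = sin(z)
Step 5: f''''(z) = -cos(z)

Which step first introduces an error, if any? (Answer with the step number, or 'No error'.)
Step 5

Step 5 is incorrect due to a sign flip.
The step shows: -cos(z)
The correct value should be: cos(z)

Explanation: The sign of the whole expression was flipped: the term cos(z) was incorrectly written as -cos(z)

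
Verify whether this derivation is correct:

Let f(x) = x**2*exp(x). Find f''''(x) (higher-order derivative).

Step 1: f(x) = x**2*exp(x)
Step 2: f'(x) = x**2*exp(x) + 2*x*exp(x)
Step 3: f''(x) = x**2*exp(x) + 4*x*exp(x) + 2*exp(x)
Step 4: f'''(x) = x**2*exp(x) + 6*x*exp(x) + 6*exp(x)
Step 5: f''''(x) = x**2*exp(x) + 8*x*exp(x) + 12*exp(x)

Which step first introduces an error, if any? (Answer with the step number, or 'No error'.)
No error

All steps in this derivation are correct.
The final answer f''''(x) = x**2*exp(x) + 8*x*exp(x) + 12*exp(x) is valid.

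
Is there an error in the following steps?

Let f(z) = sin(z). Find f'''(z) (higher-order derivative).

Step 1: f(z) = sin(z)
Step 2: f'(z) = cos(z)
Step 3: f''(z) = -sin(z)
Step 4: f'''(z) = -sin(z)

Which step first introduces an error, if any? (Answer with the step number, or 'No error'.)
Step 4

Step 4 is incorrect due to a wrong trig function.
The step shows: -sin(z)
The correct value should be: -cos(z)

Explanation: cos(z) was incorrectly written as sin(z): the term -cos(z) was incorrectly written as -sin(z)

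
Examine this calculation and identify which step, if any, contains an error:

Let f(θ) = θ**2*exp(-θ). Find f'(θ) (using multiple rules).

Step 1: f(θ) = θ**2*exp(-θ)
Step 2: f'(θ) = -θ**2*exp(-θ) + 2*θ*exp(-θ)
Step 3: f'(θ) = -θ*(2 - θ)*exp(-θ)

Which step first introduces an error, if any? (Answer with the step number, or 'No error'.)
Step 3

Step 3 is incorrect due to a sign flip.
The step shows: -θ*(2 - θ)*exp(-θ)
The correct value should be: θ*(2 - θ)*exp(-θ)

Explanation: The sign of the whole expression was flipped: the term θ*(2 - θ)*exp(-θ) was incorrectly written as -θ*(2 - θ)*exp(-θ)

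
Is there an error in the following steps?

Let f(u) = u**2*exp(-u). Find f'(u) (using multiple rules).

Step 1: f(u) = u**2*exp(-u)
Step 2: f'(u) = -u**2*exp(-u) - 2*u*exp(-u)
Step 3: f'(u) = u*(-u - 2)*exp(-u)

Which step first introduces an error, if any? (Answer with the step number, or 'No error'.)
Step 2

Step 2 is incorrect due to a sign flip.
The step shows: -u**2*exp(-u) - 2*u*exp(-u)
The correct value should be: -u**2*exp(-u) + 2*u*exp(-u)

Explanation: The sign of one term was flipped: the term 2*u*exp(-u) was incorrectly written as -2*u*exp(-u)
The later steps are derived from this incorrect expression, so the error originates in Step 2.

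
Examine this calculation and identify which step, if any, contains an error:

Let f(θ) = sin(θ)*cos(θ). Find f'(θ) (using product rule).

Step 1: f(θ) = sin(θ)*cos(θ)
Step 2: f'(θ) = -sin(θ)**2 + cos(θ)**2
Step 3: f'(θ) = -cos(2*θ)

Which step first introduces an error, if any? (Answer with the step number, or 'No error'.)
Step 3

Step 3 is incorrect due to a sign flip.
The step shows: -cos(2*θ)
The correct value should be: cos(2*θ)

Explanation: The sign of the whole expression was flipped: the term cos(2*θ) was incorrectly written as -cos(2*θ)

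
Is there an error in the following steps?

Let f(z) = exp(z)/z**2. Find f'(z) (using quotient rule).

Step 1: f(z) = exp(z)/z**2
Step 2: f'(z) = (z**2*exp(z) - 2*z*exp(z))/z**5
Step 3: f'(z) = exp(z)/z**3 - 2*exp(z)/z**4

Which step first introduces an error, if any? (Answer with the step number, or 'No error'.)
Step 2

Step 2 is incorrect due to a wrong exponent.
The step shows: (z**2*exp(z) - 2*z*exp(z))/z**5
The correct value should be: (z**2*exp(z) - 2*z*exp(z))/z**4

Explanation: The exponent -4 on z was incorrectly written as -5: the term (z**2*exp(z) - 2*z*exp(z))/z**4 was incorrectly written as (z**2*exp(z) - 2*z*exp(z))/z**5
The later steps are derived from this incorrect expression, so the error originates in Step 2.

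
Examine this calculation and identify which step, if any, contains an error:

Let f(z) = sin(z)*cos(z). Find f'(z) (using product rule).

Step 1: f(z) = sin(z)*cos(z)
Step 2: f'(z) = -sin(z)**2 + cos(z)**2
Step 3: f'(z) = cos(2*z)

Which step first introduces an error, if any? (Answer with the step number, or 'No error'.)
No error

All steps in this derivation are correct.
The final answer f'(z) = cos(2*z) is valid.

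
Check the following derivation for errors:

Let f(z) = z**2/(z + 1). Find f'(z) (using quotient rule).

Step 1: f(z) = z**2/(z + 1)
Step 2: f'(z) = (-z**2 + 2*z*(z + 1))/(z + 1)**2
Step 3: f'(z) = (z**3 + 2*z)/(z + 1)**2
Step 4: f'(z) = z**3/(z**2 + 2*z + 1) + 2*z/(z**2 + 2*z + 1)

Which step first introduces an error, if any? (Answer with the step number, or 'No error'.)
Step 3

Step 3 is incorrect due to a wrong exponent.
The step shows: (z**3 + 2*z)/(z + 1)**2
The correct value should be: (z**2 + 2*z)/(z + 1)**2

Explanation: The exponent 2 on z was incorrectly written as 3: the term (z**2 + 2*z)/(z + 1)**2 was incorrectly written as (z**3 + 2*z)/(z + 1)**2
The later steps are derived from this incorrect expression, so the error originates in Step 3.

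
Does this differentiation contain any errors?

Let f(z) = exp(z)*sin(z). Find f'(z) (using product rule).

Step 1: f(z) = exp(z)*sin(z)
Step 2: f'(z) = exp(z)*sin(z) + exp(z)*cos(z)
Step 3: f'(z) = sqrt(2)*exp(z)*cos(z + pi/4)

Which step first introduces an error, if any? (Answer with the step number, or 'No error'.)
Step 3

Step 3 is incorrect due to a wrong trig function.
The step shows: sqrt(2)*exp(z)*cos(z + pi/4)
The correct value should be: sqrt(2)*exp(z)*sin(z + pi/4)

Explanation: sin(z + pi/4) was incorrectly written as cos(z + pi/4): the term sqrt(2)*exp(z)*sin(z + pi/4) was incorrectly written as sqrt(2)*exp(z)*cos(z + pi/4)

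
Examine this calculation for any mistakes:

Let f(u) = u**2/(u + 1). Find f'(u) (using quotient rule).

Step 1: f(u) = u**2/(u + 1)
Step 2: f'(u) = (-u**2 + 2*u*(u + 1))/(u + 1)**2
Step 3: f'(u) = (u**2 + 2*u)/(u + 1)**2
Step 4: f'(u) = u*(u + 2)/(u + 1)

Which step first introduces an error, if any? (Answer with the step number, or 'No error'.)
Step 4

Step 4 is incorrect due to a wrong exponent.
The step shows: u*(u + 2)/(u + 1)
The correct value should be: u*(u + 2)/(u + 1)**2

Explanation: The exponent -2 on u + 1 was incorrectly written as -1: the term u*(u + 2)/(u + 1)**2 was incorrectly written as u*(u + 2)/(u + 1)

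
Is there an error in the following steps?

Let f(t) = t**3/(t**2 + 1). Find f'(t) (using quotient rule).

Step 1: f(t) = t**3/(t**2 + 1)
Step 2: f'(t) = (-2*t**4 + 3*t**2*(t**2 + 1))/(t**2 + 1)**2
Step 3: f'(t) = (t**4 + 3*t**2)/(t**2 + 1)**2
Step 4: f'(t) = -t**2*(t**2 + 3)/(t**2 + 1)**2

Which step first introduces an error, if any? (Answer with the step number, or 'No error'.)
Step 4

Step 4 is incorrect due to a sign flip.
The step shows: -t**2*(t**2 + 3)/(t**2 + 1)**2
The correct value should be: t**2*(t**2 + 3)/(t**2 + 1)**2

Explanation: The sign of the whole expression was flipped: the term t**2*(t**2 + 3)/(t**2 + 1)**2 was incorrectly written as -t**2*(t**2 + 3)/(t**2 + 1)**2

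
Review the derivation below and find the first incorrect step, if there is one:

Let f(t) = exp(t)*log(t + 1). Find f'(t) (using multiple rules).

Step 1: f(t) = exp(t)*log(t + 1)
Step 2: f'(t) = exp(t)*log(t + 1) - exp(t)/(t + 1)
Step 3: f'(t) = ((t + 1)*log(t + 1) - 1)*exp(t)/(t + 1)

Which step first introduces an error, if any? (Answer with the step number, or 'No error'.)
Step 2

Step 2 is incorrect due to a sign flip.
The step shows: exp(t)*log(t + 1) - exp(t)/(t + 1)
The correct value should be: exp(t)*log(t + 1) + exp(t)/(t + 1)

Explanation: The sign of one term was flipped: the term exp(t)/(t + 1) was incorrectly written as -exp(t)/(t + 1)
The later steps are derived from this incorrect expression, so the error originates in Step 2.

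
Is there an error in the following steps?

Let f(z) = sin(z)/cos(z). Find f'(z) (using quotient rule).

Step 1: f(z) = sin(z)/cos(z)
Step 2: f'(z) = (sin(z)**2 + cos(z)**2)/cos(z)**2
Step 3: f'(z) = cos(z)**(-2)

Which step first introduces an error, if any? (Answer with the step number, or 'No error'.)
No error

All steps in this derivation are correct.
The final answer f'(z) = cos(z)**(-2) is valid.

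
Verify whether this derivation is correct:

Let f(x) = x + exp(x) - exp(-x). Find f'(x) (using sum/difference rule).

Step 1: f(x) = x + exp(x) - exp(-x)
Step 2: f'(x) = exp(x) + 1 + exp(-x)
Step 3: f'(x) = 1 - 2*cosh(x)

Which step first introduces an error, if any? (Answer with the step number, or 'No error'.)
Step 3

Step 3 is incorrect due to a sign flip.
The step shows: 1 - 2*cosh(x)
The correct value should be: 2*cosh(x) + 1

Explanation: The sign of one term was flipped: the term 2*cosh(x) was incorrectly written as -2*cosh(x)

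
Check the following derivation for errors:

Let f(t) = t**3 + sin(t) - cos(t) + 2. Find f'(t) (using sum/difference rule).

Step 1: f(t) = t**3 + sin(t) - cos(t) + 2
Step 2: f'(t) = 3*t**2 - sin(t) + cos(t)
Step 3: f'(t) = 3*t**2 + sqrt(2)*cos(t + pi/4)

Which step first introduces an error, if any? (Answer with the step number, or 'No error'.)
Step 2

Step 2 is incorrect due to a sign flip.
The step shows: 3*t**2 - sin(t) + cos(t)
The correct value should be: 3*t**2 + sin(t) + cos(t)

Explanation: The sign of one term was flipped: the term sin(t) was incorrectly written as -sin(t)
The later steps are derived from this incorrect expression, so the error originates in Step 2.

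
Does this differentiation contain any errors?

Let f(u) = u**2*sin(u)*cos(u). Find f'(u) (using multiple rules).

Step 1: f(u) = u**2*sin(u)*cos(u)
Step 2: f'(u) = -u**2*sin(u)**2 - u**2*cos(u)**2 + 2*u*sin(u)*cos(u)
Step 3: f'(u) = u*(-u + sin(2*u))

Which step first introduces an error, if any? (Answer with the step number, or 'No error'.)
Step 2

Step 2 is incorrect due to a sign flip.
The step shows: -u**2*sin(u)**2 - u**2*cos(u)**2 + 2*u*sin(u)*cos(u)
The correct value should be: -u**2*sin(u)**2 + u**2*cos(u)**2 + 2*u*sin(u)*cos(u)

Explanation: The sign of one term was flipped: the term u**2*cos(u)**2 was incorrectly written as -u**2*cos(u)**2
The later steps are derived from this incorrect expression, so the error originates in Step 2.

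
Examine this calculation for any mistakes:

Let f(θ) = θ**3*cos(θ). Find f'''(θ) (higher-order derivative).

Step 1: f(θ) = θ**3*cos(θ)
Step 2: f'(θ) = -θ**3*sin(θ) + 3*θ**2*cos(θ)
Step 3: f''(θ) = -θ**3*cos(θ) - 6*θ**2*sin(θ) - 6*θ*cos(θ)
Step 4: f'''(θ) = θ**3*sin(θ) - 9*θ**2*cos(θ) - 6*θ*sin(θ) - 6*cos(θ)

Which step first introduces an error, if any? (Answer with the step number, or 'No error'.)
Step 3

Step 3 is incorrect due to a sign flip.
The step shows: -θ**3*cos(θ) - 6*θ**2*sin(θ) - 6*θ*cos(θ)
The correct value should be: -θ**3*cos(θ) - 6*θ**2*sin(θ) + 6*θ*cos(θ)

Explanation: The sign of one term was flipped: the term 6*θ*cos(θ) was incorrectly written as -6*θ*cos(θ)
The later steps are derived from this incorrect expression, so the error originates in Step 3.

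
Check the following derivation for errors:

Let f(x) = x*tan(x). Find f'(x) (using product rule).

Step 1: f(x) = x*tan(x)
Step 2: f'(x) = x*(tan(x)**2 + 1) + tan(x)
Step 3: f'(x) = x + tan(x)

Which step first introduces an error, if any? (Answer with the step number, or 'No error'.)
Step 3

Step 3 is incorrect due to a dropped term.
The step shows: x + tan(x)
The correct value should be: x*tan(x)**2 + x + tan(x)

Explanation: A term was dropped: the term x*tan(x)**2 was incorrectly omitted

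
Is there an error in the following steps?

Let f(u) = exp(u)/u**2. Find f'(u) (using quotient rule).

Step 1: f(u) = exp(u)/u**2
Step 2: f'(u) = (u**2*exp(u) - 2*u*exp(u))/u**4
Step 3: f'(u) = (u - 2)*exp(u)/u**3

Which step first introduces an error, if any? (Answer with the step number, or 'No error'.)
No error

All steps in this derivation are correct.
The final answer f'(u) = (u - 2)*exp(u)/u**3 is valid.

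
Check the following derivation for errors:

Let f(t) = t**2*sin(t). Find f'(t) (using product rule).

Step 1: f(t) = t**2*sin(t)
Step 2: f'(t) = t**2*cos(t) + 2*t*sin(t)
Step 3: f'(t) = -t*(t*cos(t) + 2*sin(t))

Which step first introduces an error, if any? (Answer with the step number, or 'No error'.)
Step 3

Step 3 is incorrect due to a sign flip.
The step shows: -t*(t*cos(t) + 2*sin(t))
The correct value should be: t*(t*cos(t) + 2*sin(t))

Explanation: The sign of the whole expression was flipped: the term t*(t*cos(t) + 2*sin(t)) was incorrectly written as -t*(t*cos(t) + 2*sin(t))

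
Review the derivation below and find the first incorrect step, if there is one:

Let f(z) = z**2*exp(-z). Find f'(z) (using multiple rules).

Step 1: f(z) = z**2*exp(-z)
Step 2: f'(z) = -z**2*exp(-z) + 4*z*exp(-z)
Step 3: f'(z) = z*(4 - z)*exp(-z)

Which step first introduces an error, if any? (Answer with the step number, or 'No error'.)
Step 2

Step 2 is incorrect due to a wrong coefficient.
The step shows: -z**2*exp(-z) + 4*z*exp(-z)
The correct value should be: -z**2*exp(-z) + 2*z*exp(-z)

Explanation: The coefficient 2 was incorrectly written as 4: the term 2*z*exp(-z) was incorrectly written as 4*z*exp(-z)
The later steps are derived from this incorrect expression, so the error originates in Step 2.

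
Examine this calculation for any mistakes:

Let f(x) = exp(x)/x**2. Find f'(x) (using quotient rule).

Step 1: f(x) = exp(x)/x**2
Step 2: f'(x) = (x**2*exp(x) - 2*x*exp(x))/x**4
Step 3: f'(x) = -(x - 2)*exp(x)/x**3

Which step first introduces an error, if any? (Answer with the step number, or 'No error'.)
Step 3

Step 3 is incorrect due to a sign flip.
The step shows: -(x - 2)*exp(x)/x**3
The correct value should be: (x - 2)*exp(x)/x**3

Explanation: The sign of the whole expression was flipped: the term (x - 2)*exp(x)/x**3 was incorrectly written as -(x - 2)*exp(x)/x**3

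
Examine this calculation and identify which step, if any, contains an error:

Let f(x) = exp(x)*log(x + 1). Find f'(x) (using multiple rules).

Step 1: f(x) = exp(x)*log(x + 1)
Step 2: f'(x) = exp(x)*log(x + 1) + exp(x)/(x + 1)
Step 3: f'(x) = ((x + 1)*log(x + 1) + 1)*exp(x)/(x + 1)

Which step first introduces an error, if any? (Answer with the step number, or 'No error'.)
No error

All steps in this derivation are correct.
The final answer f'(x) = ((x + 1)*log(x + 1) + 1)*exp(x)/(x + 1) is valid.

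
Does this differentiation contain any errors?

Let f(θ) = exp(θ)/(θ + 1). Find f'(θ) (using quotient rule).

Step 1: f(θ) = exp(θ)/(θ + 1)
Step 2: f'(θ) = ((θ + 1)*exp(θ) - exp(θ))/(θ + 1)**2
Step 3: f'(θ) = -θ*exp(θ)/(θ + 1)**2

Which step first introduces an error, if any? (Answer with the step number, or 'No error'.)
Step 3

Step 3 is incorrect due to a sign flip.
The step shows: -θ*exp(θ)/(θ + 1)**2
The correct value should be: θ*exp(θ)/(θ + 1)**2

Explanation: The sign of the whole expression was flipped: the term θ*exp(θ)/(θ + 1)**2 was incorrectly written as -θ*exp(θ)/(θ + 1)**2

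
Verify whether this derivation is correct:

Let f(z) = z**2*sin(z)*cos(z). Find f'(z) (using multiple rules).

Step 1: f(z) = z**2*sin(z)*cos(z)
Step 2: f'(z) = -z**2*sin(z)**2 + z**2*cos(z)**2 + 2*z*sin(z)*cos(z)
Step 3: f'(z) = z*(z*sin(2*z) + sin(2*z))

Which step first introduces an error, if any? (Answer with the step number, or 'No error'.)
Step 3

Step 3 is incorrect due to a wrong trig function.
The step shows: z*(z*sin(2*z) + sin(2*z))
The correct value should be: z*(z*cos(2*z) + sin(2*z))

Explanation: cos(2*z) was incorrectly written as sin(2*z): the term z*(z*cos(2*z) + sin(2*z)) was incorrectly written as z*(z*sin(2*z) + sin(2*z))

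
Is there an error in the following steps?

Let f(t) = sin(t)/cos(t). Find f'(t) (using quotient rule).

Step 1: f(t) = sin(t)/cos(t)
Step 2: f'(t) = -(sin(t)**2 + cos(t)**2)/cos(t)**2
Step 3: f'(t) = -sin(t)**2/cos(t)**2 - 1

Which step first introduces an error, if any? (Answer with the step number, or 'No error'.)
Step 2

Step 2 is incorrect due to a sign flip.
The step shows: -(sin(t)**2 + cos(t)**2)/cos(t)**2
The correct value should be: (sin(t)**2 + cos(t)**2)/cos(t)**2

Explanation: The sign of the whole expression was flipped: the term (sin(t)**2 + cos(t)**2)/cos(t)**2 was incorrectly written as -(sin(t)**2 + cos(t)**2)/cos(t)**2
The later steps are derived from this incorrect expression, so the error originates in Step 2.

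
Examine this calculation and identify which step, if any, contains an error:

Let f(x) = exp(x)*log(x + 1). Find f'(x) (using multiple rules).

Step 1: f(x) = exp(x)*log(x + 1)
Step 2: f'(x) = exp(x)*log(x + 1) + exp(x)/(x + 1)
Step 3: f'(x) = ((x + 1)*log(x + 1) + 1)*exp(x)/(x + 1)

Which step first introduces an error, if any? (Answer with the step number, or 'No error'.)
No error

All steps in this derivation are correct.
The final answer f'(x) = ((x + 1)*log(x + 1) + 1)*exp(x)/(x + 1) is valid.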